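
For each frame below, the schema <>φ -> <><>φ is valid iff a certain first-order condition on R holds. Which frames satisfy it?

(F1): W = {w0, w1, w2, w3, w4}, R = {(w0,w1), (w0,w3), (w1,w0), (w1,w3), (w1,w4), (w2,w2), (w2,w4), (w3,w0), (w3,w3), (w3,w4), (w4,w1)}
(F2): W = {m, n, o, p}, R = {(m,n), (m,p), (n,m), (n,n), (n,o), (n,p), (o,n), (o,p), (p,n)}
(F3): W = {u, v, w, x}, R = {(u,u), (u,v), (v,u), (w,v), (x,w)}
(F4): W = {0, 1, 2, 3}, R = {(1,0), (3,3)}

The schema corresponds to a generalized confluence (Geach) condition: forall x forall y (xRy -> exists w (y = w & x R^2 w)).
(F1): fails — w0Rw1 but no w with w1=w and w0R²w.
(F2): condition met.
(F3): fails — wRv but no t with v=t and wR²t.
(F4): fails — 1R0 but no w with 0=w and 1R²w.

(F2)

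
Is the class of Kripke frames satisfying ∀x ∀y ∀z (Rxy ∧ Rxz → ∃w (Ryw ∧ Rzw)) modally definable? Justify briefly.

Yes: it is convergence, defined by the .2 schema ◇□p → □◇p.
Suppose ◇□p→□◇p is valid. Take Rxy, Rxz and set V(p)={w : Ryw}. Then □p at y so ◇□p at x, so □◇p at x, so ◇p at z, giving w with Rzw and Ryw.

Yes, by ◇□p → □◇p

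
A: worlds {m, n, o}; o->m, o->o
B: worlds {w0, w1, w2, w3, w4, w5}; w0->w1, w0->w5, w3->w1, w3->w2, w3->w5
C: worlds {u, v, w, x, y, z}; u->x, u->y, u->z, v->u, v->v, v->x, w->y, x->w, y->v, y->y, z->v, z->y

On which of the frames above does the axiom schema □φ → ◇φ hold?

Frame correspondent (Sahlqvist): ∀x ∃y Rxy — i.e. seriality.
A: fails — world m has no successor.
B: fails — world w1 has no successor.
C: ✓.
Valid on: C.

C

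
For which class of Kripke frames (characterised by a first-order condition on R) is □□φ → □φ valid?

Suppose □□φ→□φ is valid. Take Rxy and set V(φ)={w : xR²w}. Then □□φ at x, so □φ at x, so φ at y, i.e. ∃z(Rxz∧Rzy).

density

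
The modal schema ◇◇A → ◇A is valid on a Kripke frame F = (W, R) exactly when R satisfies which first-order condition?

transitivity: ∀x ∀y ∀z (Rxy ∧ Ryz → Rxz)

Equivalently (dual form): □A → □□A.
Suppose □A→□□A is valid. Take Rxy, Ryz and set V(A)={w : Rxw}. Then □A at x, so □□A at x, so □A at y, so A at z, i.e. Rxz.
The converse is a direct semantic check.
So the correspondent is transitivity.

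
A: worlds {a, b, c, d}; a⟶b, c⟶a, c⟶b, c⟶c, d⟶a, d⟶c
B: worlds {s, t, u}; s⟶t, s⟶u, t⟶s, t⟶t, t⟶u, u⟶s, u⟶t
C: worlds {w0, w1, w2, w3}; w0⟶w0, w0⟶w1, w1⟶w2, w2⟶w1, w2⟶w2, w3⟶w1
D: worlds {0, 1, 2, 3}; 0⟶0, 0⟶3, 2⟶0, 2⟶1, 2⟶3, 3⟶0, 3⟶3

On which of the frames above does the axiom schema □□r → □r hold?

This is the axiom for density; its first-order frame correspondent is ∀x ∀y (Rxy → ∃z (Rxz ∧ Rzy)).
A: fails — Rab but no z with Raz and Rzb.
B: ✓.
C: fails — Rw3w1 but no z with Rw3z and Rzw1.
D: fails — R21 but no z with R2z and Rz1.

B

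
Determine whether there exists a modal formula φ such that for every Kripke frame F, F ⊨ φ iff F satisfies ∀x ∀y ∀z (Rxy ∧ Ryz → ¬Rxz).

Modal frame validity is preserved under surjective bounded morphisms.
The 7-cycle (worlds w0,w1,w2,w3,w4,w5,w6 with w0→w1→w2→w3→w4→w5→w6→w0) is intransitive. Mapping every world to a single reflexive point • is a surjective bounded morphism; the reflexive point is not intransitive (R••∧R•• but R••).
So no modal formula (or set of formulas) defines exactly the intransitive frames.

Not definable by any modal formula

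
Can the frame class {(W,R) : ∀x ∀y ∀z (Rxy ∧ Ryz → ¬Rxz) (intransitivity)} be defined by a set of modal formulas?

Any modally definable frame class is closed under surjective bounded morphisms.
The 5-cycle (worlds s,t,u,v,w with s→t→u→v→w→s) is intransitive. Mapping every world to a single reflexive point • is a surjective bounded morphism; the reflexive point is not intransitive (R••∧R•• but R••).
Hence intransitivity is not modally definable.

No — not modally definable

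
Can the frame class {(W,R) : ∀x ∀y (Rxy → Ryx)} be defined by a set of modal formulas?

This is a Sahlqvist condition; the B axiom q → □◇q defines it.
Suppose q→□◇q is valid. Take Rxy and set V(q)={x}. Then q at x, so □◇q at x, so ◇q at y, so some z with Ryz has q; z=x, i.e. Ryx.

Yes, by q → □◇q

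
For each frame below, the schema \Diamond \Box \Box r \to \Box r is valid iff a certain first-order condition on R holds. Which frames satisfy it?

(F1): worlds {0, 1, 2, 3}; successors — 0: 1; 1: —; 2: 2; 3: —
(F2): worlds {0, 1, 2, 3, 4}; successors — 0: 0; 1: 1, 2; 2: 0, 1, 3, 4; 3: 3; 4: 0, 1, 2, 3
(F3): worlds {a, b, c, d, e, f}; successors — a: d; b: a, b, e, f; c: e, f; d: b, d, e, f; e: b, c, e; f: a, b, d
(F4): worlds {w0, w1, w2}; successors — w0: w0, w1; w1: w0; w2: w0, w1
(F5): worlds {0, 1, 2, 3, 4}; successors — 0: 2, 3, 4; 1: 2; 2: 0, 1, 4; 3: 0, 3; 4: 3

(F4)

This is the axiom for a generalized confluence (Geach) condition; its first-order frame correspondent is \forall x \forall y \forall z ((xRy \wedge xRz) \to \exists w (y R^2 w \wedge z = w)).
(F1): fails — 0R1, 0R1 but no w with 1R²w and 1=w.
(F2): fails — 2R0, 2R1 but no w with 0R²w and 1=w.
(F3): fails — bRa, bRa but no w with aR²w and a=w.
(F4): satisfies the condition.
(F5): fails — 0R4, 0R2 but no w with 4R²w and 2=w.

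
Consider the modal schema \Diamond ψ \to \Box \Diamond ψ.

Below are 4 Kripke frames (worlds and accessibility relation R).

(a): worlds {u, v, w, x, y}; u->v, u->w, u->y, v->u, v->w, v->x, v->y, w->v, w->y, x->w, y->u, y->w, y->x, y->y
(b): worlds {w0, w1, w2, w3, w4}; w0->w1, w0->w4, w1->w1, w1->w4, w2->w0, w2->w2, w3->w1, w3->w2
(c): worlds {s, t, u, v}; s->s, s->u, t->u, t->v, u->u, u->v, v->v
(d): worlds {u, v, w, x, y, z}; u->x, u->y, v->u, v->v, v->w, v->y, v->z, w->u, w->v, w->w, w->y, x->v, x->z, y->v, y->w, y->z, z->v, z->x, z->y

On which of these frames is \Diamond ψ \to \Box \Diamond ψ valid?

none

The schema corresponds to the Euclidean property: \forall x \forall y \forall z (Rxy \wedge Rxz \to Ryz).
(a): fails — Ruv and Ruv but not Rvv.
(b): fails — Rw0w4 and Rw0w4 but not Rw4w4.
(c): fails — Rsu and Rss but not Rus.
(d): fails — Ruy and Ruy but not Ryy.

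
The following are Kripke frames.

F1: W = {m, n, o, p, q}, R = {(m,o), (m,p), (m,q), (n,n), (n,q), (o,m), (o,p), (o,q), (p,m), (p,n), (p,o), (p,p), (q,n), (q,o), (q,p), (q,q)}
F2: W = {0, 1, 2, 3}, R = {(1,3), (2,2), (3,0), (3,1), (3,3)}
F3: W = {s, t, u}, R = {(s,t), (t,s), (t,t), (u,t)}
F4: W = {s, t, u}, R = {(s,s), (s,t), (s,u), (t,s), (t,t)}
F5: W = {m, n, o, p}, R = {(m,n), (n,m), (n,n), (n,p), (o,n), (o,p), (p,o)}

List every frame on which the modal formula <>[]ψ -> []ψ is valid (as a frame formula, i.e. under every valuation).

This is the axiom for the Euclidean property; its first-order frame correspondent is forall x forall y forall z (Rxy & Rxz -> Ryz).
F1: fails — Rmo and Rmo but not Roo.
F2: fails — R31 and R31 but not R11.
F3: fails — Rts and Rts but not Rss.
F4: fails — Rsu and Rsu but not Ruu.
F5: fails — Rnm and Rnm but not Rmm.
Valid on no frame.

none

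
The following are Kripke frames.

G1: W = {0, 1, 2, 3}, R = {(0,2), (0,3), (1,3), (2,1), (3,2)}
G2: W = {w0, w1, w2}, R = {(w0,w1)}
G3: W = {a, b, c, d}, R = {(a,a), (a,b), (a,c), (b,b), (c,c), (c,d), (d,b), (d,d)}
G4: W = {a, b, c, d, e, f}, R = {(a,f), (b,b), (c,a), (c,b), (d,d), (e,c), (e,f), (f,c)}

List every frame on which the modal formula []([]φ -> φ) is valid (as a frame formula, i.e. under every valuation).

G3

This is the axiom for shift-reflexivity; its first-order frame correspondent is forall x forall y (Rxy -> Ryy).
G1: fails — R32 but not R22.
G2: fails — Rw0w1 but not Rw1w1.
G3: condition met.
G4: fails — Rfc but not Rcc.
Valid on: G3.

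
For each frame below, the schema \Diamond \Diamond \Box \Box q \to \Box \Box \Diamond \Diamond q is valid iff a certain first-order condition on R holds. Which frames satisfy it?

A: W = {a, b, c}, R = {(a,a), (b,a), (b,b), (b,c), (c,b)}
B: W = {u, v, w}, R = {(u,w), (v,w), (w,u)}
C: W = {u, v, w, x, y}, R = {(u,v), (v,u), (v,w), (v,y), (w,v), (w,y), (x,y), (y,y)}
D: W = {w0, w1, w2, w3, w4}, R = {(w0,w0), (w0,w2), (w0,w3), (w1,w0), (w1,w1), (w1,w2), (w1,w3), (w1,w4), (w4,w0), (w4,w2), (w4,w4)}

Frame correspondent (Sahlqvist): \forall x \forall y \forall z ((x R^2 y \wedge x R^2 z) \to \exists w (y R^2 w \wedge z R^2 w)) — i.e. a generalized confluence (Geach) condition.
A: condition met.
B: condition met.
C: condition met.
D: fails — w0R²w0, w0R²w2 but no w with w0R²w and w2R²w.

A, B, C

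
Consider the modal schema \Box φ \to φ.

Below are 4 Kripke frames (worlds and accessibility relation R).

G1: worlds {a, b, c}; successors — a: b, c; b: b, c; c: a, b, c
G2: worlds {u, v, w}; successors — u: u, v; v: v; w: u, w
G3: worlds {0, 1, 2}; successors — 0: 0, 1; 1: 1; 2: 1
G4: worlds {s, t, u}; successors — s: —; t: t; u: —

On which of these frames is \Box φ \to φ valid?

G2

This is the axiom for reflexivity; its first-order frame correspondent is \forall x Rxx.
G1: fails — world a does not see itself.
G2: condition met.
G3: fails — world 2 does not see itself.
G4: fails — world s does not see itself.
Valid on: G2.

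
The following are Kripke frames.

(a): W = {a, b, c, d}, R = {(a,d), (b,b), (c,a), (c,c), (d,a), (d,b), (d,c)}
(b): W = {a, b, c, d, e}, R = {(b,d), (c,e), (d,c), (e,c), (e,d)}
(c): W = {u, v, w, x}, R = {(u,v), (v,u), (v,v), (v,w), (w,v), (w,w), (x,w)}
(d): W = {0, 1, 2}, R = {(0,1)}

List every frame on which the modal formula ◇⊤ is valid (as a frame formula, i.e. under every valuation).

Frame correspondent (Sahlqvist): ∀x ∃y Rxy — i.e. seriality.
(a): satisfies the condition.
(b): fails — world a has no successor.
(c): satisfies the condition.
(d): fails — world 1 has no successor.

(a), (c)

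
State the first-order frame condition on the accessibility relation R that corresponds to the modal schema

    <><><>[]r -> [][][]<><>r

This is a Sahlqvist (Geach-type) schema ◇^3□^1r → □^3◇^2r.
First-order correspondent: forall x forall y forall z ((x R^3 y & x R^3 z) -> exists w (yRw & z R^2 w)).

forall x forall y forall z ((x R^3 y & x R^3 z) -> exists w (yRw & z R^2 w))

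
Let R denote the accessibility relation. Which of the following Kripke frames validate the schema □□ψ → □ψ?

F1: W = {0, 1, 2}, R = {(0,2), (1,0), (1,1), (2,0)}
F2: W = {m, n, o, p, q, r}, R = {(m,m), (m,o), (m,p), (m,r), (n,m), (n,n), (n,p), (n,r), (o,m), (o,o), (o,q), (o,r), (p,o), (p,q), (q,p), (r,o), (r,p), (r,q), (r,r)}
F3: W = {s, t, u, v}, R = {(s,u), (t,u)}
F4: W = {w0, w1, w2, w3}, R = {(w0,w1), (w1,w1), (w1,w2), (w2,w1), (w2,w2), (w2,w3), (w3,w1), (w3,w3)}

This is the axiom for density; its first-order frame correspondent is ∀x ∀y (Rxy → ∃z (Rxz ∧ Rzy)).
F1: fails — R20 but no z with R2z and Rz0.
F2: fails — Rqp but no z with Rqz and Rzp.
F3: fails — Rsu but no z with Rsz and Rzu.
F4: satisfies the condition.
Valid on: F4.

F4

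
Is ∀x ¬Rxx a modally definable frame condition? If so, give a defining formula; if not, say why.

Modal frame validity is preserved under surjective bounded morphisms.
The 2-cycle (worlds a,b with a→b→a) is irreflexive, and the map sending every world to a single reflexive point • is a surjective bounded morphism (forth: every edge maps to (•,•); back: every world has a successor). So any modal formula valid on the 2-cycle is also valid on the reflexive point, which is not irreflexive.
So no modal formula (or set of formulas) defines exactly the irreflexive frames.

Not definable by any modal formula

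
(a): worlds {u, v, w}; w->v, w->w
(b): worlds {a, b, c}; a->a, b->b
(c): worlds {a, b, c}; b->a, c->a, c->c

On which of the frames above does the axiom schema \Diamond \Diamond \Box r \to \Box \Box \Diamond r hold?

(b)

The schema corresponds to a generalized confluence (Geach) condition: \forall x \forall y \forall z ((x R^2 y \wedge x R^2 z) \to \exists w (yRw \wedge zRw)).
(a): fails — wR²v, wR²v but no t with vRt and vRt.
(b): condition met.
(c): fails — cR²a, cR²a but no w with aRw and aRw.
Valid on: (b).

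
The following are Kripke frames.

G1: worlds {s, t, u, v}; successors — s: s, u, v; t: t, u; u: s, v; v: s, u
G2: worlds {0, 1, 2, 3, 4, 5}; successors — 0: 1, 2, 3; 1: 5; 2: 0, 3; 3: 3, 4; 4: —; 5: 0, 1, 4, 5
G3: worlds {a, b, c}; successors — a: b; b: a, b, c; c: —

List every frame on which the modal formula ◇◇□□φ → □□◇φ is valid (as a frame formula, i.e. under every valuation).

G1

Frame correspondent (Sahlqvist): ∀x ∀y ∀z ((xR²y ∧ xR²z) → ∃w (yR²w ∧ zRw)) — i.e. a generalized confluence (Geach) condition.
G1: ✓.
G2: fails — 0R²0, 0R²4 but no w with 0R²w and 4Rw.
G3: fails — aR²a, aR²c but no w with aR²w and cRw.
Valid on: G1.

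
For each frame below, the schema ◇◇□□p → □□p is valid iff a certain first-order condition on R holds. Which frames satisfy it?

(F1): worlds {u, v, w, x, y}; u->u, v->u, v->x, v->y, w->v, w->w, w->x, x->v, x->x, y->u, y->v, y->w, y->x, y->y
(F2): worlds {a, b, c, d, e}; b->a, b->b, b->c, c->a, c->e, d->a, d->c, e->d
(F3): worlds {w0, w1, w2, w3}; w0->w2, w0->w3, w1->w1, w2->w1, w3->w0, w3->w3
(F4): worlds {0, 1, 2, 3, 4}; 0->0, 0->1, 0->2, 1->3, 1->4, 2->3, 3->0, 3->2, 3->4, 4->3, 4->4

The schema corresponds to a generalized confluence (Geach) condition: ∀x ∀y ∀z ((xR²y ∧ xR²z) → ∃w (yR²w ∧ z = w)).
(F1): fails — vR²u, vR²v but no t with uR²t and v=t.
(F2): fails — bR²a, bR²a but no w with aR²w and a=w.
(F3): fails — w0R²w1, w0R²w0 but no w with w1R²w and w0=w.
(F4): fails — 0R²1, 0R²1 but no w with 1R²w and 1=w.
Valid on no frame.

none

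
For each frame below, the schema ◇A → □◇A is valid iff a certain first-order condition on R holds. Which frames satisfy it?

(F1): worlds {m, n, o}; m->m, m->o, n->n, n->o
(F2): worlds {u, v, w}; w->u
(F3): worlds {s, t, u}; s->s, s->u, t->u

The schema corresponds to the Euclidean property: ∀x ∀y ∀z (Rxy ∧ Rxz → Ryz).
(F1): fails — Rmo and Rmo but not Roo.
(F2): fails — Rwu and Rwu but not Ruu.
(F3): fails — Rsu and Rsu but not Ruu.
Valid on no frame.

none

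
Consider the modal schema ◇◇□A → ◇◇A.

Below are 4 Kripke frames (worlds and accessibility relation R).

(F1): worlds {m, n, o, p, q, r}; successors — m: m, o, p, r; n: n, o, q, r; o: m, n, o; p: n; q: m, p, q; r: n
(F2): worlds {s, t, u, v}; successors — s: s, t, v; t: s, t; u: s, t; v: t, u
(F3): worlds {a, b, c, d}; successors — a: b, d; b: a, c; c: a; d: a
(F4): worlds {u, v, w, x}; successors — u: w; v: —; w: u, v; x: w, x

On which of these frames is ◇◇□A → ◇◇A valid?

(F1), (F2)

Frame correspondent (Sahlqvist): ∀x ∀y (xR²y → ∃w (yRw ∧ xR²w)) — i.e. a generalized confluence (Geach) condition.
(F1): satisfies the condition.
(F2): satisfies the condition.
(F3): fails — aR²a but no w with aRw and aR²w.
(F4): fails — uR²u but no t with uRt and uR²t.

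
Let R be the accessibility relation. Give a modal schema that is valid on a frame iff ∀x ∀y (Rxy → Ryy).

□(□s → s)

A defining formula is □(□s → s) (the T□ axiom).
Suppose □(□s→s) is valid. Take Rxy and set V(s)={w : Ryw}. Then at y, □s holds; since □(□s→s) at x, □s→s at y, so s at y, i.e. Ryy.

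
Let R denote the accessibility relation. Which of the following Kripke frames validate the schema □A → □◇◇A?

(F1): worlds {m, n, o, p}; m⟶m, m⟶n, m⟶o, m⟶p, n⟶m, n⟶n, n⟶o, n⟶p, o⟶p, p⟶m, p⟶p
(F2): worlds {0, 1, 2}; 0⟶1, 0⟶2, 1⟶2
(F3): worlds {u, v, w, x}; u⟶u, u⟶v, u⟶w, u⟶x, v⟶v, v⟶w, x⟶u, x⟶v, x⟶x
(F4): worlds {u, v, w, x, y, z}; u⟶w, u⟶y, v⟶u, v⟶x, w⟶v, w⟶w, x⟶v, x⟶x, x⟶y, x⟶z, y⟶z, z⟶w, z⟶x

(F1)

Frame correspondent (Sahlqvist): ∀x ∀z (xRz → ∃w (xRw ∧ zR²w)) — i.e. a generalized confluence (Geach) condition.
(F1): satisfies the condition.
(F2): fails — 0R1 but no w with 0Rw and 1R²w.
(F3): fails — uRw but no t with uRt and wR²t.
(F4): fails — vRu but no t with vRt and uR²t.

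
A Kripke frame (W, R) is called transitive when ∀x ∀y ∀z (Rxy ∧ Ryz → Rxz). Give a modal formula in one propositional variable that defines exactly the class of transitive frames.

□ψ → □□ψ

This is transitivity; the standard corresponding axiom is 4: □ψ → □□ψ.
Suppose □ψ→□□ψ is valid. Take Rxy, Ryz and set V(ψ)={w : Rxw}. Then □ψ at x, so □□ψ at x, so □ψ at y, so ψ at z, i.e. Rxz.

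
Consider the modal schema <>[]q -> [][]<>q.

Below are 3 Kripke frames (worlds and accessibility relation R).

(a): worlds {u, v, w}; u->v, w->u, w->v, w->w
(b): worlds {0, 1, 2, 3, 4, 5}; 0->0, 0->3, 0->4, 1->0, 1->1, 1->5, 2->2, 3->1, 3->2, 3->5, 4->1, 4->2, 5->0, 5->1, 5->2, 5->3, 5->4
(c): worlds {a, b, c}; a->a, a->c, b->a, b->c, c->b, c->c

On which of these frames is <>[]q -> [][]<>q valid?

This is the axiom for a generalized confluence (Geach) condition; its first-order frame correspondent is forall x forall y forall z ((xRy & x R^2 z) -> exists w (yRw & zRw)).
(a): fails — wRu, wR²v but no t with uRt and vRt.
(b): fails — 0R0, 0R²2 but no w with 0Rw and 2Rw.
(c): holds.
Valid on: (c).

(c)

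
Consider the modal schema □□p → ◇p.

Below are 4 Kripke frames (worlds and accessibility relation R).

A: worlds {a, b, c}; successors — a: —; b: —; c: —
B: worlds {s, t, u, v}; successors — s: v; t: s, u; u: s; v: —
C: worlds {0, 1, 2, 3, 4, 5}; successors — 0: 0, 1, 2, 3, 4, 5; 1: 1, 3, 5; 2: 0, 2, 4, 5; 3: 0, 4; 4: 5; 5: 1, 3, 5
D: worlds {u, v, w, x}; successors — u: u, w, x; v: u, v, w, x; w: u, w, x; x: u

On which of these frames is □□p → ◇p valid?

Frame correspondent (Sahlqvist): ∀x ∃w (xR²w ∧ xRw) — i.e. a generalized confluence (Geach) condition.
A: fails — at a but no w with aR²w and aRw.
B: fails — at s but no w with sR²w and sRw.
C: holds.
D: holds.

C, D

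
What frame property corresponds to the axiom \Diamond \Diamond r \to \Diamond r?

transitivity: \forall x \forall y \forall z (Rxy \wedge Ryz \to Rxz)

Equivalently (dual form): □r → □□r.
Suppose □r→□□r is valid. Take Rxy, Ryz and set V(r)={w : Rxw}. Then □r at x, so □□r at x, so □r at y, so r at z, i.e. Rxz.
The converse is a direct semantic check.
So the correspondent is transitivity.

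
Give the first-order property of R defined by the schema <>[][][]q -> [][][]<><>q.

forall x forall y forall z ((xRy & x R^3 z) -> exists w (y R^3 w & z R^2 w))

This is a Sahlqvist (Geach-type) schema ◇^1□^3q → □^3◇^2q.
First-order correspondent: forall x forall y forall z ((xRy & x R^3 z) -> exists w (y R^3 w & z R^2 w)).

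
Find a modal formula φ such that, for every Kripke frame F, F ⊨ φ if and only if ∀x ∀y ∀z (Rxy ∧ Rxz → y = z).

◇r → □r

This is partial functionality; the standard corresponding axiom is CD: ◇r → □r.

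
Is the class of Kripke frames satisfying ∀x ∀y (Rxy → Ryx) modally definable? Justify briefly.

Yes: it is symmetry, defined by the B schema r → □◇r.
Suppose r→□◇r is valid. Take Rxy and set V(r)={x}. Then r at x, so □◇r at x, so ◇r at y, so some z with Ryz has r; z=x, i.e. Ryx.

Yes, by r → □◇r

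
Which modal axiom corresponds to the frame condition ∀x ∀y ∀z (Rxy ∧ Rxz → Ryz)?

◇q → □◇q

This is the Euclidean property; the standard corresponding axiom is 5: ◇q → □◇q.
Suppose ◇q→□◇q is valid. Take Rxy, Rxz and set V(q)={y}. Then ◇q at x, so □◇q at x, so ◇q at z, so some w with Rzw has q; w=y, i.e. Rzy. By symmetry of the argument, Ryz.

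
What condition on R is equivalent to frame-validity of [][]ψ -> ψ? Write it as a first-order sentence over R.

forall x exists w (x R^2 w & x = w)

This is a Sahlqvist (Geach-type) schema ◇^0□^2ψ → □^0◇^0ψ.
Minimal-valuation argument: fix x; take any y with xR^0y and any z with xR^0z. Set V(ψ) to the set of worlds R-reachable from y in exactly 2 steps. Then □^2ψ holds at y, so the antecedent holds at x; validity forces ◇^0ψ at z, giving a w with zR^0w and yR^2w.
First-order correspondent: forall x exists w (x R^2 w & x = w).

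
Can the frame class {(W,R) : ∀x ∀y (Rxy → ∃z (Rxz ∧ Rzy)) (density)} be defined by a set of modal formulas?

The condition is density. A defining modal formula is □□q → □q.
Suppose □□q→□q is valid. Take Rxy and set V(q)={w : xR²w}. Then □□q at x, so □q at x, so q at y, i.e. ∃z(Rxz∧Rzy).

Yes, by □□q → □q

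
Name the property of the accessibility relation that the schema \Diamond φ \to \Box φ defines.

Partial functionality

Suppose ◇φ→□φ is valid. Take Rxy, Rxz and set V(φ)={y}. Then ◇φ at x, so □φ at x, so φ at z, i.e. z=y.
Conversely, on a frame with partial functionality the schema holds at every world under every valuation.
So the correspondent is partial functionality.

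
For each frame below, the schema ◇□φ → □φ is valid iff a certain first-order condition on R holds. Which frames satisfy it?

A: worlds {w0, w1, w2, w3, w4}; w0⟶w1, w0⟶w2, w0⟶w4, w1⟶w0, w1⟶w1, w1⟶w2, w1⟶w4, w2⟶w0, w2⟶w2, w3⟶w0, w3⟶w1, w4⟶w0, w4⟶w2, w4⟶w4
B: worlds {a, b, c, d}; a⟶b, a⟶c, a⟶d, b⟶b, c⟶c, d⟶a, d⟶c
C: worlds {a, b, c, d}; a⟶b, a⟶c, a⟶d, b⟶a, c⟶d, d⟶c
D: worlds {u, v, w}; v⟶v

D

Frame correspondent (Sahlqvist): ∀x ∀y ∀z (Rxy ∧ Rxz → Ryz) — i.e. the Euclidean property.
A: fails — Rw0w4 and Rw0w1 but not Rw4w1.
B: fails — Rab and Rac but not Rbc.
C: fails — Rab and Rab but not Rbb.
D: satisfies the condition.
Valid on: D.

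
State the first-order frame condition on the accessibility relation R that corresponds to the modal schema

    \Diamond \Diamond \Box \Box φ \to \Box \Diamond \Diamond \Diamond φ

This is a Sahlqvist (Geach-type) schema ◇^2□^2φ → □^1◇^3φ.
Minimal-valuation argument: fix x; take any y with xR^2y and any z with xR^1z. Set V(φ) to the set of worlds R-reachable from y in exactly 2 steps. Then □^2φ holds at y, so the antecedent holds at x; validity forces ◇^3φ at z, giving a w with zR^3w and yR^2w.
First-order correspondent: \forall x \forall y \forall z ((x R^2 y \wedge xRz) \to \exists w (y R^2 w \wedge z R^3 w)).

\forall x \forall y \forall z ((x R^2 y \wedge xRz) \to \exists w (y R^2 w \wedge z R^3 w))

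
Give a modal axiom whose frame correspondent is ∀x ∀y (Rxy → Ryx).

This is symmetry; the standard corresponding axiom is B: r → □◇r.

r → □◇r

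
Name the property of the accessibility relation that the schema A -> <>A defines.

Equivalently (dual form): □A → A.
Suppose □A→A is valid. At any x set V(A)={w : Rxw}. Then □A holds at x, so A holds at x, i.e. Rxx.
Conversely, on a frame with reflexivity the schema holds at every world under every valuation.
So the correspondent is reflexivity.

reflexivity: forall x Rxx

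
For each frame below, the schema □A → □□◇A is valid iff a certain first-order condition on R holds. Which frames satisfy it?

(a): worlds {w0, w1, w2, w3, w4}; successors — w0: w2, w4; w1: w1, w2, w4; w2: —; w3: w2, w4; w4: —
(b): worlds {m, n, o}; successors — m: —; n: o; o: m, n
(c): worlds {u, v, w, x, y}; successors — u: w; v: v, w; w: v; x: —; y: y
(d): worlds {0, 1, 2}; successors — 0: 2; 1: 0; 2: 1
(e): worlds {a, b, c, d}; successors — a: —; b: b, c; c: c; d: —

The schema corresponds to a generalized confluence (Geach) condition: ∀x ∀z (xR²z → ∃w (xRw ∧ zRw)).
(a): fails — w1R²w2 but no w with w1Rw and w2Rw.
(b): fails — nR²m but no w with nRw and mRw.
(c): holds.
(d): fails — 0R²1 but no w with 0Rw and 1Rw.
(e): holds.
Valid on: (c), (e).

(c), (e)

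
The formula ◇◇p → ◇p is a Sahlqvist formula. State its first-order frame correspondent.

transitivity: ∀x ∀y ∀z (Rxy ∧ Ryz → Rxz)

Equivalently (dual form): □p → □□p.
Suppose □p→□□p is valid. Take Rxy, Ryz and set V(p)={w : Rxw}. Then □p at x, so □□p at x, so □p at y, so p at z, i.e. Rxz.
Conversely, on a frame with transitivity the schema holds at every world under every valuation.
Frame condition: ∀x ∀y ∀z (Rxy ∧ Ryz → Rxz).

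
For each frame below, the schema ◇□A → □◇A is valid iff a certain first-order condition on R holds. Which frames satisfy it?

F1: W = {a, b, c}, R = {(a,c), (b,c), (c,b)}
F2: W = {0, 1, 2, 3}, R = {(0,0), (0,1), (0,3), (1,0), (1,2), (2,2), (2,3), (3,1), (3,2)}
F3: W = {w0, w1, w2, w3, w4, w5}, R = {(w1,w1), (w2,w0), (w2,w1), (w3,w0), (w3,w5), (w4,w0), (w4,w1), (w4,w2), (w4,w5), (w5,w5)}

F1, F2

This is the axiom for convergence; its first-order frame correspondent is ∀x ∀y ∀z (Rxy ∧ Rxz → ∃w (Ryw ∧ Rzw)).
F1: ✓.
F2: ✓.
F3: fails — Rw2w1 and Rw2w0 but w1 and w0 have no common successor.
Valid on: F1, F2.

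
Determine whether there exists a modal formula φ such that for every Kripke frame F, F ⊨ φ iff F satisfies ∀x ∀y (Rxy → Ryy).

Yes, by □(□r → r)

This is a Sahlqvist condition; the T□ axiom □(□r → r) defines it.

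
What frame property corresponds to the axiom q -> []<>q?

symmetry: forall x forall y (Rxy -> Ryx)

This schema is the B axiom.
Its frame correspondent is symmetry — forall x forall y (Rxy -> Ryx).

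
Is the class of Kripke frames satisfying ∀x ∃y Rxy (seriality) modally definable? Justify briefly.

The condition is seriality. A defining modal formula is □r → ◇r.
Suppose □r→◇r is valid. At any x set V(r)=W. Then □r at x, so ◇r at x, so x has a successor.

Yes — defined by □r → ◇r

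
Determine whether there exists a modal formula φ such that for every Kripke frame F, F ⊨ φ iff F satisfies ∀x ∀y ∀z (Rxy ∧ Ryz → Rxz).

Yes, by □r → □□r

Yes: it is transitivity, defined by the 4 schema □r → □□r.
Suppose □r→□□r is valid. Take Rxy, Ryz and set V(r)={w : Rxw}. Then □r at x, so □□r at x, so □r at y, so r at z, i.e. Rxz.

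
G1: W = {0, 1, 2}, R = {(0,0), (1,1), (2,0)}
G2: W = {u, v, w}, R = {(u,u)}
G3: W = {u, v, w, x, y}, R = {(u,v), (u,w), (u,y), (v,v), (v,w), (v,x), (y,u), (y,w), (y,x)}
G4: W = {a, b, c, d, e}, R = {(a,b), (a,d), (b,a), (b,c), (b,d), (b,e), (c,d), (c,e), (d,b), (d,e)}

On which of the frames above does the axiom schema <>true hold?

G1

This is the axiom for seriality; its first-order frame correspondent is forall x exists y Rxy.
G1: condition met.
G2: fails — world v has no successor.
G3: fails — world w has no successor.
G4: fails — world e has no successor.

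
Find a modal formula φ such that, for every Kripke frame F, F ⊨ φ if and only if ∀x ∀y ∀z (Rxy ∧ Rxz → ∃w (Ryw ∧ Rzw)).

This is convergence; the standard corresponding axiom is .2: ◇□s → □◇s.

◇□s → □◇s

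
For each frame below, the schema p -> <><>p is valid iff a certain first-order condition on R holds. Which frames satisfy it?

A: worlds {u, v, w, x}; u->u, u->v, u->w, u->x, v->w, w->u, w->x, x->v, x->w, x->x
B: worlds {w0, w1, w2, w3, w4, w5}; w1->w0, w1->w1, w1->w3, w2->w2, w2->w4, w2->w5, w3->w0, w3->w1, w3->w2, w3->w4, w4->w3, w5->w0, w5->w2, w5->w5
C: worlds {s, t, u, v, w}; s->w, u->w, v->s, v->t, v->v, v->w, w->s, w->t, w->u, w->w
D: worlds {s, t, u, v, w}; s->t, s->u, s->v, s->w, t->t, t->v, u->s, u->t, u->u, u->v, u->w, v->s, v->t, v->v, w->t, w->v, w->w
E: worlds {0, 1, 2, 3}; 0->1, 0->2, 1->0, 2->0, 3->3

D, E

The schema corresponds to a generalized confluence (Geach) condition: forall x exists w (x = w & x R^2 w).
A: fails — at v but no t with v=t and vR²t.
B: fails — at w0 but no w with w0=w and w0R²w.
C: fails — at t but no w* with t=w* and tR²w*.
D: condition met.
E: condition met.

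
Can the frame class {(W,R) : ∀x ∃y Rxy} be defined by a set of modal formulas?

Yes, by □p → ◇p

The condition is seriality. A defining modal formula is □p → ◇p.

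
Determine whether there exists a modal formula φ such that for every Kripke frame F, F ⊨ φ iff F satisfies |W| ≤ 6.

Any modally definable frame class is closed under disjoint unions.
Any modal formula valid on each of 7 disjoint one-world frames is valid on their disjoint union (validity is preserved under disjoint unions). Each one-world frame has |W|=1≤6, but the union has |W|=7.
So no modal formula (or set of formulas) defines exactly the |W|≤6 frames.

Not modally definable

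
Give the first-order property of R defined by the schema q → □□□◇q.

This is a Sahlqvist (Geach-type) schema ◇^0□^0q → □^3◇^1q.
First-order correspondent: ∀x ∀z (xR³z → ∃w (x = w ∧ zRw)).

∀x ∀z (xR³z → ∃w (x = w ∧ zRw))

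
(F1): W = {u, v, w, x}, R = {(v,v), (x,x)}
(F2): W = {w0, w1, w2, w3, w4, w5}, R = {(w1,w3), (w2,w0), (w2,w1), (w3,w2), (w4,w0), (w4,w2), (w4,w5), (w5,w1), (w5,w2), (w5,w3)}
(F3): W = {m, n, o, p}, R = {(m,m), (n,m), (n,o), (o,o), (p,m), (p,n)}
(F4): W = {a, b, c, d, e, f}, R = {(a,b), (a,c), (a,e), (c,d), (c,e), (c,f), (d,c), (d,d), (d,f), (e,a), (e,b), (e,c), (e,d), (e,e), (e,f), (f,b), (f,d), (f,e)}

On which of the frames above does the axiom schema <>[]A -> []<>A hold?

The schema corresponds to convergence: forall x forall y forall z (Rxy & Rxz -> exists w (Ryw & Rzw)).
(F1): satisfies the condition.
(F2): fails — Rw2w1 and Rw2w0 but w1 and w0 have no common successor.
(F3): fails — Rno and Rnm but o and m have no common successor.
(F4): fails — Rab and Rab but b and b have no common successor.

(F1)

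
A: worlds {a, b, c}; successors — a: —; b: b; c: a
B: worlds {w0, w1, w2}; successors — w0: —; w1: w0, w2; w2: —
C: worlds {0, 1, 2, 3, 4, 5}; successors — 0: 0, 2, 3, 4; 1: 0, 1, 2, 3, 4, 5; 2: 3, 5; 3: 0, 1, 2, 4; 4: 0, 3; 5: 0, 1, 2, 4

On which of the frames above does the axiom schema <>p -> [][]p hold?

A, B

Frame correspondent (Sahlqvist): forall x forall y forall z ((xRy & x R^2 z) -> exists w (y = w & z = w)) — i.e. a generalized confluence (Geach) condition.
A: ✓.
B: ✓.
C: fails — 0R0, 0R²1 but 0 ≠ 1.
Valid on: A, B.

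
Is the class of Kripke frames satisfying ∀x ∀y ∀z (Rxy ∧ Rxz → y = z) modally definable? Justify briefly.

Definable; ◇r → □r defines it

The condition is partial functionality. A defining modal formula is ◇r → □r.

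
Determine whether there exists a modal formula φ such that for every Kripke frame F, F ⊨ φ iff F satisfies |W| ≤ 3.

Not modally definable

Any modally definable frame class is closed under disjoint unions.
Any modal formula valid on each of 4 disjoint one-world frames is valid on their disjoint union (validity is preserved under disjoint unions). Each one-world frame has |W|=1≤3, but the union has |W|=4.
So the class is not modally definable.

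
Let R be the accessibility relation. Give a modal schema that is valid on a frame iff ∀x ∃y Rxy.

This is seriality; the standard corresponding axiom is D: □q → ◇q.
Suppose □q→◇q is valid. At any x set V(q)=W. Then □q at x, so ◇q at x, so x has a successor.

□q → ◇q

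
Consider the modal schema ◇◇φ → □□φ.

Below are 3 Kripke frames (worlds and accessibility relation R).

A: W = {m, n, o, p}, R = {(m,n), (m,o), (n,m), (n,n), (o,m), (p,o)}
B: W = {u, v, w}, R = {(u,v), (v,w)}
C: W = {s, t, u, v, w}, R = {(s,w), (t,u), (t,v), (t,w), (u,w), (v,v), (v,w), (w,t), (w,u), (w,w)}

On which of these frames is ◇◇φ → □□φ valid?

The schema corresponds to a generalized confluence (Geach) condition: ∀x ∀y ∀z ((xR²y ∧ xR²z) → ∃w (y = w ∧ z = w)).
A: fails — mR²m, mR²n but m ≠ n.
B: satisfies the condition.
C: fails — sR²t, sR²u but t ≠ u.
Valid on: B.

B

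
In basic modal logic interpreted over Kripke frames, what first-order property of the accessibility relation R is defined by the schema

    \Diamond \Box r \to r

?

symmetry

Equivalently (dual form): r → □◇r.
Suppose r→□◇r is valid. Take Rxy and set V(r)={x}. Then r at x, so □◇r at x, so ◇r at y, so some z with Ryz has r; z=x, i.e. Ryx.
Conversely, any frame satisfying \forall x \forall y (Rxy \to Ryx) validates the schema.
So the correspondent is symmetry.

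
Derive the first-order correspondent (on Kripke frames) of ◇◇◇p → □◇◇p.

∀x ∀y ∀z ((xR³y ∧ xRz) → ∃w (y = w ∧ zR²w))

This is a Sahlqvist (Geach-type) schema ◇^3□^0p → □^1◇^2p.
First-order correspondent: ∀x ∀y ∀z ((xR³y ∧ xRz) → ∃w (y = w ∧ zR²w)).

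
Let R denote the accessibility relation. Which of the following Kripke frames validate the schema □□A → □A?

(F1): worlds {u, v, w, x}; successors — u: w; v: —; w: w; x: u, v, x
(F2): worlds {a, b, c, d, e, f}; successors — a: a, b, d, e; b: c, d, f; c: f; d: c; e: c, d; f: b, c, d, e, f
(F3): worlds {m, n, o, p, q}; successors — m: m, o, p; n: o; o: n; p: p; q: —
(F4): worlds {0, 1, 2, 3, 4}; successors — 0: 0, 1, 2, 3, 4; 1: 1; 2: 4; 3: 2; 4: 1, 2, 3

The schema corresponds to density: ∀x ∀y (Rxy → ∃z (Rxz ∧ Rzy)).
(F1): holds.
(F2): fails — Rdc but no z with Rdz and Rzc.
(F3): fails — Ron but no z with Roz and Rzn.
(F4): fails — R32 but no z with R3z and Rz2.
Valid on: (F1).

(F1)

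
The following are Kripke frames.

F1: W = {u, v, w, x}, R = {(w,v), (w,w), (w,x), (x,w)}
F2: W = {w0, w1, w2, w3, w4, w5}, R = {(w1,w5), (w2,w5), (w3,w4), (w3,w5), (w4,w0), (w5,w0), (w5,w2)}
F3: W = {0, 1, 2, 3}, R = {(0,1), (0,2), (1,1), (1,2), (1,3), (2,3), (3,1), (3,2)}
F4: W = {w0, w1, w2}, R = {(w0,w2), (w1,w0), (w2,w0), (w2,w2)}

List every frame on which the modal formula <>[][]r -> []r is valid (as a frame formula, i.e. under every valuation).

Frame correspondent (Sahlqvist): forall x forall y forall z ((xRy & xRz) -> exists w (y R^2 w & z = w)) — i.e. a generalized confluence (Geach) condition.
F1: fails — wRv, wRv but no t with vR²t and v=t.
F2: fails — w3Rw4, w3Rw4 but no w with w4R²w and w4=w.
F3: fails — 1R2, 1R3 but no w with 2R²w and 3=w.
F4: ✓.
Valid on: F4.

F4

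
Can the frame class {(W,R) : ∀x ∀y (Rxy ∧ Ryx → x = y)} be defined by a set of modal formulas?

Modal frame validity is preserved under surjective bounded morphisms.
The 6-cycle (worlds s,t,u,v,w,x with s→t→u→v→w→x→s) is antisymmetric. Sending even-indexed worlds to • and odd-indexed worlds to ∘ is a surjective bounded morphism onto the two-world frame with •↔∘, which is not antisymmetric.
So the class is not modally definable.

Not modally definable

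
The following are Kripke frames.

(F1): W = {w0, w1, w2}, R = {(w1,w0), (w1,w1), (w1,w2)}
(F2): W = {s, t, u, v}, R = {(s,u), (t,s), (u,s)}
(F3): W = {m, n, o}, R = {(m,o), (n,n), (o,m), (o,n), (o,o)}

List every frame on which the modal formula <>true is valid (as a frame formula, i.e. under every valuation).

(F3)

The schema corresponds to seriality: forall x exists y Rxy.
(F1): fails — world w0 has no successor.
(F2): fails — world v has no successor.
(F3): satisfies the condition.
Valid on: (F3).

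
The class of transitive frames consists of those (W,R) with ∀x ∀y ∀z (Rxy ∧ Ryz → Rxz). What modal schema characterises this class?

This is transitivity; the standard corresponding axiom is 4: □ψ → □□ψ.

□ψ → □□ψ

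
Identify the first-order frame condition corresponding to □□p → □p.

Density

Suppose □□p→□p is valid. Take Rxy and set V(p)={w : xR²w}. Then □□p at x, so □p at x, so p at y, i.e. ∃z(Rxz∧Rzy).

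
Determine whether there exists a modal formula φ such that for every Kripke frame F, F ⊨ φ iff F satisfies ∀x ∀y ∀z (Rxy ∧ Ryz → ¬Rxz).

No — not modally definable

If a class were modally definable it would be closed under surjective bounded morphisms (Goldblatt–Thomason).
The 7-cycle (worlds s,t,u,v,w,x,y with s→t→u→v→w→x→y→s) is intransitive. Mapping every world to a single reflexive point • is a surjective bounded morphism; the reflexive point is not intransitive (R••∧R•• but R••).
Hence intransitivity is not modally definable.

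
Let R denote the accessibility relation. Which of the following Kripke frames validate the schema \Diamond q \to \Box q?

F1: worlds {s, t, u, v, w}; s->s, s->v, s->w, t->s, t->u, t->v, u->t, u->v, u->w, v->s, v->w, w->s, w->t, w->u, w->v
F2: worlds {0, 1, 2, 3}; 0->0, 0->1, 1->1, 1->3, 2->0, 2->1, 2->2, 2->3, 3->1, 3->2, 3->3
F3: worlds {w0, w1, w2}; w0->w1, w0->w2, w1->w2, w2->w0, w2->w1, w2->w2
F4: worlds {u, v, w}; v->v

Frame correspondent (Sahlqvist): \forall x \forall y \forall z (Rxy \wedge Rxz \to y = z) — i.e. partial functionality.
F1: fails — s sees both s and v.
F2: fails — 0 sees both 0 and 1.
F3: fails — w0 sees both w1 and w2.
F4: ✓.
Valid on: F4.

F4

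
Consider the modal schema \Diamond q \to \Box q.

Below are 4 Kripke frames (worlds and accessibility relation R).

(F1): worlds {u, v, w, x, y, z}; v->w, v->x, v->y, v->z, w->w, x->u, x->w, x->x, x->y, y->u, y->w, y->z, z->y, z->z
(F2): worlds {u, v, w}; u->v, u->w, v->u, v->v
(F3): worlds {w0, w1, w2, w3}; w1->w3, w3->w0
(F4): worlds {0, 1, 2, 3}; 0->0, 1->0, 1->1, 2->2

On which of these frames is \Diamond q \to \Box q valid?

(F3)

The schema corresponds to partial functionality: \forall x \forall y \forall z (Rxy \wedge Rxz \to y = z).
(F1): fails — v sees both w and x.
(F2): fails — u sees both v and w.
(F3): condition met.
(F4): fails — 1 sees both 0 and 1.
Valid on: (F3).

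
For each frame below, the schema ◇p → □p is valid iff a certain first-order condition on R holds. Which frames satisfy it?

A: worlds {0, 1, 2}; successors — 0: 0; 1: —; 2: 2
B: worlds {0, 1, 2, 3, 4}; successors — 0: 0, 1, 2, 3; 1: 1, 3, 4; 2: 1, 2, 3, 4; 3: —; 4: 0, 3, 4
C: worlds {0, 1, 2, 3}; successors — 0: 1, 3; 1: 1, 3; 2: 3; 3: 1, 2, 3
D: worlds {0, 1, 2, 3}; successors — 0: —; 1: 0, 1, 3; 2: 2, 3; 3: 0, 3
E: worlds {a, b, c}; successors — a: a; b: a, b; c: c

The schema corresponds to partial functionality: ∀x ∀y ∀z (Rxy ∧ Rxz → y = z).
A: condition met.
B: fails — 0 sees both 0 and 1.
C: fails — 0 sees both 1 and 3.
D: fails — 1 sees both 0 and 1.
E: fails — b sees both a and b.
Valid on: A.

A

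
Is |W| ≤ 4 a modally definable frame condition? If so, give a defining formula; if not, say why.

Any modally definable frame class is closed under disjoint unions.
Any modal formula valid on each of 5 disjoint one-world frames is valid on their disjoint union (validity is preserved under disjoint unions). Each one-world frame has |W|=1≤4, but the union has |W|=5.
So the class is not modally definable.

Not definable by any modal formula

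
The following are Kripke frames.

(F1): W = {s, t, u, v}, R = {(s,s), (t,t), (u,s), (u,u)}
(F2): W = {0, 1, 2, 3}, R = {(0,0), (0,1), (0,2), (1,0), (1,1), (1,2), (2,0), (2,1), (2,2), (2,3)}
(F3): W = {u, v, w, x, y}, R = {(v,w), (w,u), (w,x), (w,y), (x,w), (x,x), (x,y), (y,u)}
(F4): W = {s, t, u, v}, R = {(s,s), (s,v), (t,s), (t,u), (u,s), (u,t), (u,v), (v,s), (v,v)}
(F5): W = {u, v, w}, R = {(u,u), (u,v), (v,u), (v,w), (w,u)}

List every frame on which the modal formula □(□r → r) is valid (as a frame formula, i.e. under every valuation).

(F1)

The schema corresponds to shift-reflexivity: ∀x ∀y (Rxy → Ryy).
(F1): ✓.
(F2): fails — R23 but not R33.
(F3): fails — Rxw but not Rww.
(F4): fails — Rut but not Rtt.
(F5): fails — Ruv but not Rvv.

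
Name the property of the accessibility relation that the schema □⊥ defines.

emptiness of R

□⊥ is valid iff no world has any successor (otherwise □⊥ fails at any world with one).
Conversely, any frame satisfying ∀x ∀y ¬Rxy validates the schema.
Frame condition: ∀x ∀y ¬Rxy.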